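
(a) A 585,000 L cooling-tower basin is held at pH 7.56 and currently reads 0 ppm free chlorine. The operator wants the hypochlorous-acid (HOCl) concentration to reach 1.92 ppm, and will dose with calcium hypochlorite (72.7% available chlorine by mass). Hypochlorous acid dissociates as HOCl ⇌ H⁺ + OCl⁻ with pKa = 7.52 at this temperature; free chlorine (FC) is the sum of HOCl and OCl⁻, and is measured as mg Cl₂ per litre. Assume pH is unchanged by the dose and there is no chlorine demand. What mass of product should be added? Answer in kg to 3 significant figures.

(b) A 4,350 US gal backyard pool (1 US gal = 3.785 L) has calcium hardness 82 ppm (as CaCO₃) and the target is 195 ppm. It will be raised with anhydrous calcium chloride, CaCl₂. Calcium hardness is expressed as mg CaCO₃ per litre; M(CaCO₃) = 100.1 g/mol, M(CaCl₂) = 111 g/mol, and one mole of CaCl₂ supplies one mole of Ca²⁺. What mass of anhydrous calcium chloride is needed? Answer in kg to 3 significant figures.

(a) 3.24 kg; (b) 2.06 kg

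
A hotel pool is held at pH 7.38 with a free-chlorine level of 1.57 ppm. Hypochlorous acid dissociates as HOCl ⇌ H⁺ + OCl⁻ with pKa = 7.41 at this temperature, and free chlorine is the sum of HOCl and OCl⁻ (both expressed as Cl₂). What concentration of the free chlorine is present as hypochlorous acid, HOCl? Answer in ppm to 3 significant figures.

0.812 ppm

[OCl⁻]/[HOCl] = 10^(pH − pKa) = 10^(7.38 − 7.41) = 10^-0.03 = 0.9333.
Fraction as HOCl = 1 / (1 + 0.9333) = 0.5173.
HOCl = 0.5173 × 1.57 ppm = 0.8121 ppm.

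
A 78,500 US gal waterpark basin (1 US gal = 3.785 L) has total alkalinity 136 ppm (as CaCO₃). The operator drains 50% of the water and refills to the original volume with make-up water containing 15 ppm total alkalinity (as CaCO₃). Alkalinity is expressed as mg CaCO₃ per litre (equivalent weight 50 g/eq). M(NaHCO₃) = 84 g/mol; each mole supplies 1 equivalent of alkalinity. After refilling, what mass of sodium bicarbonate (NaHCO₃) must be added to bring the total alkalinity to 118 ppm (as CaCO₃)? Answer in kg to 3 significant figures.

21.2 kg

Volume: 78,500 US gal × 3.785 L/gal = 297,122 L.
After draining 50% and refilling: 136 × 0.50 + 15 × 0.50 = 75.5 ppm.
Deficit to target: 118 − 75.5 = 42.5 mg/L.
As CaCO₃: 42.5 mg/L × 297,122 L = 12,630 g; ÷ 50 g/eq ÷ 1 = 252.6 mol NaHCO₃.
Mass: 252.6 × 84 = 21,210 g.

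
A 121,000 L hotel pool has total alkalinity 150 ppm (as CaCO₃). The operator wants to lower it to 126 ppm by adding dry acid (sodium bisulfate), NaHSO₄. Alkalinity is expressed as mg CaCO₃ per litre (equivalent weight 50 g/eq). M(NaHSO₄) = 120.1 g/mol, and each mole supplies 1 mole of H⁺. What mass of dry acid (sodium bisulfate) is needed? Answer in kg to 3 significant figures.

6.98 kg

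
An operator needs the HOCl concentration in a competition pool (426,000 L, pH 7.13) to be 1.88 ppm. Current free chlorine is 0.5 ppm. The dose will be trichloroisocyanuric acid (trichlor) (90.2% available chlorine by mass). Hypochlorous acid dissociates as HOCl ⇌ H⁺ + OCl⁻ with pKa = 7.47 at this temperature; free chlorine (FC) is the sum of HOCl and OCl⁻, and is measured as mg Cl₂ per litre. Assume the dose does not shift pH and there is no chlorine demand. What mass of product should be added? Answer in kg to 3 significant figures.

[OCl⁻]/[HOCl] = 10^(pH − pKa) = 10^(7.13 − 7.47) = 0.4571; fraction as HOCl = 1/(1 + 0.4571) = 0.6863.
Free chlorine required for 1.88 ppm HOCl: 1.88 / 0.6863 = 2.739 ppm.
FC to add: 2.739 − 0.5 = 2.239 mg/L as Cl₂.
Cl₂ equivalent: 2.239 mg/L × 426,000 L = 954 g.
Product at 90.2% available Cl: 954 / 0.902 = 1058 g.

1.06 kg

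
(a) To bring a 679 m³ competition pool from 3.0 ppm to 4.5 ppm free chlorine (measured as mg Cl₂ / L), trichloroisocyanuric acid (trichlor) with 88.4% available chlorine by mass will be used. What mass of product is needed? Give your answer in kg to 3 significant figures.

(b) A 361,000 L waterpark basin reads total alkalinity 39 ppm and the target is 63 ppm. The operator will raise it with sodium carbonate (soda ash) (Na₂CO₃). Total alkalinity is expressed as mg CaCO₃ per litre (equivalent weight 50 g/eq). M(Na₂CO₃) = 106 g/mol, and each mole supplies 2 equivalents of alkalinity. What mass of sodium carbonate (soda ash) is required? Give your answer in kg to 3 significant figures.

(a) Volume: 679 m³ = 679,000 L.
(a) Chlorine deficit: 4.5 − 3.0 = 1.5 ppm = 1.5 mg/L as Cl₂.
(a) Cl₂ equivalent needed: 1.5 mg/L × 679,000 L = 1,018,000 mg = 1018 g.
(a) Product at 88.4% available chlorine: 1018 / 0.884 = 1152 g.

(b) Alkalinity to add: (63 − 39) = 24 mg/L as CaCO₃ × 361,000 L = 8664 g as CaCO₃.
(b) Equivalents: 8664 g ÷ 50 g/eq = 173.3 eq.
(b) Each mole of Na₂CO₃ supplies 2 eq, so 173.3 / 2 = 86.64 mol.
(b) Mass: 86.64 mol × 106 g/mol = 9184 g.

(a) 1.15 kg; (b) 9.18 kg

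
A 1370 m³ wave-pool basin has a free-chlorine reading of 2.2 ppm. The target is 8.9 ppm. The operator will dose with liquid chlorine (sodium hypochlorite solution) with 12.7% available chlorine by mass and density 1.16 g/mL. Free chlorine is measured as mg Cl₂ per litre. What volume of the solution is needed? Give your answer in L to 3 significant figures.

62.3 L

Volume: 1370 m³ = 1,370,000 L.
Chlorine deficit: 8.9 − 2.2 = 6.7 ppm = 6.7 mg/L as Cl₂.
Cl₂ equivalent needed: 6.7 mg/L × 1,370,000 L = 9,179,000 mg = 9179 g.
Product at 12.7% available chlorine: 9179 / 0.127 = 72,280 g.
Volume at density 1.16 g/mL: 72,280 g ÷ 1.16 g/mL = 62,310 mL.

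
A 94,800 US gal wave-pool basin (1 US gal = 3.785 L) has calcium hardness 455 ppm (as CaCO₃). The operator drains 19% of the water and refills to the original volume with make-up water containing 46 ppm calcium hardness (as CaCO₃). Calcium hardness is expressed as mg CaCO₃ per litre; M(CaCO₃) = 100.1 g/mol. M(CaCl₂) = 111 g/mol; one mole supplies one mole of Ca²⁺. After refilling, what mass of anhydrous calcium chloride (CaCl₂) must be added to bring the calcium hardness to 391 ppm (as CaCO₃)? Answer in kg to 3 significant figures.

5.46 kg

Volume: 94,800 US gal × 3.785 L/gal = 358,818 L.
After draining 19% and refilling: 455 × 0.81 + 46 × 0.19 = 377.29 ppm.
Deficit to target: 391 − 377.29 = 13.71 mg/L.
As CaCO₃: 13.71 mg/L × 358,818 L = 4919 g; ÷ 100.1 = 49.14 mol Ca²⁺.
Mass: 49.14 × 111 = 5455 g.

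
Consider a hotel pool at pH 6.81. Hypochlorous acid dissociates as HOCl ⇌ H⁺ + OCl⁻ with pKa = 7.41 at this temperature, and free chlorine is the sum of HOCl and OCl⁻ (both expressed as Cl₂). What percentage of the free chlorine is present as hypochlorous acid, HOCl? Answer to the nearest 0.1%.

[OCl⁻]/[HOCl] = 10^(pH − pKa) = 10^(6.81 − 7.41) = 10^-0.60 = 0.2512.
Fraction as HOCl = 1 / (1 + 0.2512) = 0.7992.

79.9%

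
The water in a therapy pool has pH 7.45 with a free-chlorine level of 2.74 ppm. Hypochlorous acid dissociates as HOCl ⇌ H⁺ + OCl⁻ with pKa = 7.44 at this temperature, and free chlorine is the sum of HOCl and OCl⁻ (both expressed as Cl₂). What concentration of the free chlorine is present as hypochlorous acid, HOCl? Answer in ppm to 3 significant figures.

1.35 ppm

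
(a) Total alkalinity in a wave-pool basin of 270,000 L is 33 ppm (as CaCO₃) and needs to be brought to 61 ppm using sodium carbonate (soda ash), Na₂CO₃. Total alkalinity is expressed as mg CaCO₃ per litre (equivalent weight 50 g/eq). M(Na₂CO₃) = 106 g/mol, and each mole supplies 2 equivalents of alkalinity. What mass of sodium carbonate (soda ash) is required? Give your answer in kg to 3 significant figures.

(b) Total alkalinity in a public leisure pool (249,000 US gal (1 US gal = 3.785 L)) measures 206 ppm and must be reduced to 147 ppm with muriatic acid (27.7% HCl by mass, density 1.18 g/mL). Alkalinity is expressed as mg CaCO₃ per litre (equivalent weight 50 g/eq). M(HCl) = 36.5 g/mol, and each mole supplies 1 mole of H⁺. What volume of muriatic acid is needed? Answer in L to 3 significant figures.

(a) Alkalinity to add: (61 − 33) = 28 mg/L as CaCO₃ × 270,000 L = 7560 g as CaCO₃.
(a) Equivalents: 7560 g ÷ 50 g/eq = 151.2 eq.
(a) Each mole of Na₂CO₃ supplies 2 eq, so 151.2 / 2 = 75.6 mol.
(a) Mass: 75.6 mol × 106 g/mol = 8014 g.

(b) Volume: 249,000 US gal × 3.785 L/gal = 942,465 L.
(b) Alkalinity to neutralize: (206 − 147) = 59 mg/L as CaCO₃ × 942,465 L = 55,610 g as CaCO₃.
(b) Equivalents of H⁺ required: 55,610 ÷ 50 g/eq = 1112 eq = 1112 mol HCl.
(b) Mass of HCl: 1112 × 36.5 = 40,590 g.
(b) Mass of 27.7% solution: 40,590 / 0.277 = 146,500 g.
(b) Volume: 146,500 g ÷ 1.18 g/mL = 124,200 mL.

(a) 8.01 kg; (b) 124 L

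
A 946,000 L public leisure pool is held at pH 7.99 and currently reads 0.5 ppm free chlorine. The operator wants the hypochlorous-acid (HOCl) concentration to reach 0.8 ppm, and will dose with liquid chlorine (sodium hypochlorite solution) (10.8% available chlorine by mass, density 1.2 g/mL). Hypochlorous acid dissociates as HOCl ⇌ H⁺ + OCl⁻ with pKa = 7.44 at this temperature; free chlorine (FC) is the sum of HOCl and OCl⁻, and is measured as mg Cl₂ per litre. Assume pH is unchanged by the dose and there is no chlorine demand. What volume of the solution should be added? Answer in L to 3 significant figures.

[OCl⁻]/[HOCl] = 10^(pH − pKa) = 10^(7.99 − 7.44) = 3.548; fraction as HOCl = 1/(1 + 3.548) = 0.2199.
Free chlorine required for 0.8 ppm HOCl: 0.8 / 0.2199 = 3.639 ppm.
FC to add: 3.639 − 0.5 = 3.139 mg/L as Cl₂.
Cl₂ equivalent: 3.139 mg/L × 946,000 L = 2969 g.
Product at 10.8% available Cl: 2969 / 0.108 = 27,490 g.
Volume: 27,490 g ÷ 1.2 g/mL = 22,910 mL.

22.9 L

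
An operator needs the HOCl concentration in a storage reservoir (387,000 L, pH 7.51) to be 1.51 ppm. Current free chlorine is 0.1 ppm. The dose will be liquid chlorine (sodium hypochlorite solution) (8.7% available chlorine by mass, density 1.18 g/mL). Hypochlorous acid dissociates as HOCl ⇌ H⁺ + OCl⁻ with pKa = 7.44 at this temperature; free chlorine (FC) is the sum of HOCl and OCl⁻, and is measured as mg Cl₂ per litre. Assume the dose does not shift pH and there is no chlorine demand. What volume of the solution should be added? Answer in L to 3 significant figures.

[OCl⁻]/[HOCl] = 10^(pH − pKa) = 10^(7.51 − 7.44) = 1.175; fraction as HOCl = 1/(1 + 1.175) = 0.4598.
Free chlorine required for 1.51 ppm HOCl: 1.51 / 0.4598 = 3.284 ppm.
FC to add: 3.284 − 0.1 = 3.184 mg/L as Cl₂.
Cl₂ equivalent: 3.184 mg/L × 387,000 L = 1232 g.
Product at 8.7% available Cl: 1232 / 0.087 = 14,160 g.
Volume: 14,160 g ÷ 1.18 g/mL = 12,000 mL.

12.0 L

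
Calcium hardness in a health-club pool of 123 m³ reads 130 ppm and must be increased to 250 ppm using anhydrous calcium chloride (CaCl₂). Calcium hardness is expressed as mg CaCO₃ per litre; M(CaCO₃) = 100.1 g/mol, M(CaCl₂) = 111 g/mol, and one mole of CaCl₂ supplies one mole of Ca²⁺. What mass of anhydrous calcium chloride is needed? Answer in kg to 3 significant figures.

Volume: 123 m³ = 123,000 L.
Hardness to add: (250 − 130) = 120 mg/L as CaCO₃ × 123,000 L = 14,760 g as CaCO₃.
Moles of Ca²⁺ (1 mol Ca²⁺ ≡ 1 mol CaCO₃): 14,760 / 100.1 g/mol = 147.5 mol.
Mass of CaCl₂: 147.5 × 111 = 16,370 g.

16.4 kg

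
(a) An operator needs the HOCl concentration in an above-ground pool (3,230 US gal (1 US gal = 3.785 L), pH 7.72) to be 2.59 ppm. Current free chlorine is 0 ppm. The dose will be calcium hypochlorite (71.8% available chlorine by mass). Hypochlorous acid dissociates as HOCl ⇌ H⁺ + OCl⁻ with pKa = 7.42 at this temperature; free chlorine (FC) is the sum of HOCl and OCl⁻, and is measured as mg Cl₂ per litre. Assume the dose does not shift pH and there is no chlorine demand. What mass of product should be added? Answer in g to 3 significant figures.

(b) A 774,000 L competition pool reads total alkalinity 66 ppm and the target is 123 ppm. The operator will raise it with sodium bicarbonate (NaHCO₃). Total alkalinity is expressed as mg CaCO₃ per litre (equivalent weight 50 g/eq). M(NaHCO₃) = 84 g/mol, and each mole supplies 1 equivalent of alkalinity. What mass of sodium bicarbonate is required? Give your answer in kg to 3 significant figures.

(a) 132 g; (b) 74.1 kg

(a) Volume: 3,230 US gal × 3.785 L/gal = 12,226 L.
(a) [OCl⁻]/[HOCl] = 10^(pH − pKa) = 10^(7.72 − 7.42) = 1.995; fraction as HOCl = 1/(1 + 1.995) = 0.3339.
(a) Free chlorine required for 2.59 ppm HOCl: 2.59 / 0.3339 = 7.758 ppm.
(a) FC to add: 7.758 − 0 = 7.758 mg/L as Cl₂.
(a) Cl₂ equivalent: 7.758 mg/L × 12,226 L = 94.84 g.
(a) Product at 71.8% available Cl: 94.84 / 0.718 = 132.1 g.

(b) Alkalinity to add: (123 − 66) = 57 mg/L as CaCO₃ × 774,000 L = 44,120 g as CaCO₃.
(b) Equivalents: 44,120 g ÷ 50 g/eq = 882.4 eq.
(b) NaHCO₃ supplies 1 eq per mole → 882.4 mol.
(b) Mass: 882.4 mol × 84 g/mol = 74,120 g.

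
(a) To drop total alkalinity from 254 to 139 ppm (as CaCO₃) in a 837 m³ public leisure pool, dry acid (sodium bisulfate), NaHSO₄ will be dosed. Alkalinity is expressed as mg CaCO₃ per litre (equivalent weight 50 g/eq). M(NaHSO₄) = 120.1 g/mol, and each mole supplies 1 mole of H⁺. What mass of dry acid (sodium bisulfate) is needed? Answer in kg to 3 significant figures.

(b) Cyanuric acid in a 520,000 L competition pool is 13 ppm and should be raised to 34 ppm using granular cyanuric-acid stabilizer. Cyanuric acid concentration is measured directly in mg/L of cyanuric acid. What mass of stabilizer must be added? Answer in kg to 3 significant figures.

(a) 231 kg; (b) 10.9 kg

(a) Volume: 837 m³ = 837,000 L.
(a) Alkalinity to neutralize: (254 − 139) = 115 mg/L as CaCO₃ × 837,000 L = 96,260 g as CaCO₃.
(a) Equivalents of H⁺ required: 96,260 ÷ 50 g/eq = 1925 eq = 1925 mol NaHSO₄.
(a) Mass of NaHSO₄: 1925 × 120.1 = 231,200 g.

(b) CYA to add: (34 − 13) = 21 mg/L × 520,000 L = 10,920 g cyanuric acid.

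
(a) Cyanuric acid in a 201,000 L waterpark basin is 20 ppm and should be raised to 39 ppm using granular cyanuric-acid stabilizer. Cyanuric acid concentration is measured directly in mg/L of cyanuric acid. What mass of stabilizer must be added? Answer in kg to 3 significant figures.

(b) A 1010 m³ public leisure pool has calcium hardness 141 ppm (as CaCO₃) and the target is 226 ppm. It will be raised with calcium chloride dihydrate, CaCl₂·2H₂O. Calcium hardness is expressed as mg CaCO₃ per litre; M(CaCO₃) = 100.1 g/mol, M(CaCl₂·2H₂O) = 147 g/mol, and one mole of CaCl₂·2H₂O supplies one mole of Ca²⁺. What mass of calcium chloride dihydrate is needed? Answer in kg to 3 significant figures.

(a) CYA to add: (39 − 20) = 19 mg/L × 201,000 L = 3819 g cyanuric acid.

(b) Volume: 1010 m³ = 1,010,000 L.
(b) Hardness to add: (226 − 141) = 85 mg/L as CaCO₃ × 1,010,000 L = 85,850 g as CaCO₃.
(b) Moles of Ca²⁺ (1 mol Ca²⁺ ≡ 1 mol CaCO₃): 85,850 / 100.1 g/mol = 857.6 mol.
(b) Mass of CaCl₂·2H₂O: 857.6 × 147 = 126,100 g.

(a) 3.82 kg; (b) 126 kg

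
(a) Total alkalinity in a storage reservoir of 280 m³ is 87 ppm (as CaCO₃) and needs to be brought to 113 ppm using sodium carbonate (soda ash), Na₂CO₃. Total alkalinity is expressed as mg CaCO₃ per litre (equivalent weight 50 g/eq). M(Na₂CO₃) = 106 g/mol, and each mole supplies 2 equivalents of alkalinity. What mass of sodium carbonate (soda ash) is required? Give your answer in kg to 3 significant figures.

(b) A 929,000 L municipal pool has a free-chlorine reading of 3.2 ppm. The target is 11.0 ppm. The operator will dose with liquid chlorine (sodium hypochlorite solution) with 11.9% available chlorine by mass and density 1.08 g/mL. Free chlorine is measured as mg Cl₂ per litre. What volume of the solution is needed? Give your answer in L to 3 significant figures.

(a) 7.72 kg; (b) 56.4 L

(a) Volume: 280 m³ = 280,000 L.
(a) Alkalinity to add: (113 − 87) = 26 mg/L as CaCO₃ × 280,000 L = 7280 g as CaCO₃.
(a) Equivalents: 7280 g ÷ 50 g/eq = 145.6 eq.
(a) Each mole of Na₂CO₃ supplies 2 eq, so 145.6 / 2 = 72.8 mol.
(a) Mass: 72.8 mol × 106 g/mol = 7717 g.

(b) Chlorine deficit: 11.0 − 3.2 = 7.8 ppm = 7.8 mg/L as Cl₂.
(b) Cl₂ equivalent needed: 7.8 mg/L × 929,000 L = 7,246,000 mg = 7246 g.
(b) Product at 11.9% available chlorine: 7246 / 0.119 = 60,890 g.
(b) Volume at density 1.08 g/mL: 60,890 g ÷ 1.08 g/mL = 56,380 mL.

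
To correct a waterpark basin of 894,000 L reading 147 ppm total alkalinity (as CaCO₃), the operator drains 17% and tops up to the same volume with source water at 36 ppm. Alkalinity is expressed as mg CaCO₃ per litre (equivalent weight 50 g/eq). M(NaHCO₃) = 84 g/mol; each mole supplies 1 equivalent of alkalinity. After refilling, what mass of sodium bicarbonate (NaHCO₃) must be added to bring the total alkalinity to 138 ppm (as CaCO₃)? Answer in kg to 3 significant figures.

14.8 kg

After draining 17% and refilling: 147 × 0.83 + 36 × 0.17 = 128.13 ppm.
Deficit to target: 138 − 128.13 = 9.87 mg/L.
As CaCO₃: 9.87 mg/L × 894,000 L = 8824 g; ÷ 50 g/eq ÷ 1 = 176.5 mol NaHCO₃.
Mass: 176.5 × 84 = 14,820 g.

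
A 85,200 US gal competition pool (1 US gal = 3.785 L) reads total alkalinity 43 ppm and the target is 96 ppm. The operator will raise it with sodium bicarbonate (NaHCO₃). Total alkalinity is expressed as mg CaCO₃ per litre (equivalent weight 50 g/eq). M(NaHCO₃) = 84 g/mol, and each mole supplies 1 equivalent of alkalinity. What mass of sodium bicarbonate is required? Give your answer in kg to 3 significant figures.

28.7 kg

Volume: 85,200 US gal × 3.785 L/gal = 322,482 L.
Alkalinity to add: (96 − 43) = 53 mg/L as CaCO₃ × 322,482 L = 17,090 g as CaCO₃.
Equivalents: 17,090 g ÷ 50 g/eq = 341.8 eq.
NaHCO₃ supplies 1 eq per mole → 341.8 mol.
Mass: 341.8 mol × 84 g/mol = 28,710 g.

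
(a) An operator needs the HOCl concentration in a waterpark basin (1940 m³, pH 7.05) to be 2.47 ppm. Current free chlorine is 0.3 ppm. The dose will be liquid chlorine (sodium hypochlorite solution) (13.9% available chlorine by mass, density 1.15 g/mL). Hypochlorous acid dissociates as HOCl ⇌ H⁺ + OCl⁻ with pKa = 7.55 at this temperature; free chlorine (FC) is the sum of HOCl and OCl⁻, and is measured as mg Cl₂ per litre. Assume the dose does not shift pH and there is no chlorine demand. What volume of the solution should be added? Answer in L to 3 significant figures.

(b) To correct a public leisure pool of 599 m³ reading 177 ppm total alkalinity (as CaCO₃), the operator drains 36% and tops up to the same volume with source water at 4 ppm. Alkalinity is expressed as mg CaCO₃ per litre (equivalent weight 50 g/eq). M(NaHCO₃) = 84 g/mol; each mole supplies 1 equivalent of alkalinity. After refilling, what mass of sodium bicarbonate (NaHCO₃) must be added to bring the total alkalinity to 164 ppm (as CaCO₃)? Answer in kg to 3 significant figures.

(a) 35.8 L; (b) 49.6 kg

(a) Volume: 1940 m³ = 1,940,000 L.
(a) [OCl⁻]/[HOCl] = 10^(pH − pKa) = 10^(7.05 − 7.55) = 0.3162; fraction as HOCl = 1/(1 + 0.3162) = 0.7597.
(a) Free chlorine required for 2.47 ppm HOCl: 2.47 / 0.7597 = 3.251 ppm.
(a) FC to add: 3.251 − 0.3 = 2.951 mg/L as Cl₂.
(a) Cl₂ equivalent: 2.951 mg/L × 1,940,000 L = 5725 g.
(a) Product at 13.9% available Cl: 5725 / 0.139 = 41,190 g.
(a) Volume: 41,190 g ÷ 1.15 g/mL = 35,820 mL.

(b) Volume: 599 m³ = 599,000 L.
(b) After draining 36% and refilling: 177 × 0.64 + 4 × 0.36 = 114.72 ppm.
(b) Deficit to target: 164 − 114.72 = 49.28 mg/L.
(b) As CaCO₃: 49.28 mg/L × 599,000 L = 29,520 g; ÷ 50 g/eq ÷ 1 = 590.4 mol NaHCO₃.
(b) Mass: 590.4 × 84 = 49,590 g.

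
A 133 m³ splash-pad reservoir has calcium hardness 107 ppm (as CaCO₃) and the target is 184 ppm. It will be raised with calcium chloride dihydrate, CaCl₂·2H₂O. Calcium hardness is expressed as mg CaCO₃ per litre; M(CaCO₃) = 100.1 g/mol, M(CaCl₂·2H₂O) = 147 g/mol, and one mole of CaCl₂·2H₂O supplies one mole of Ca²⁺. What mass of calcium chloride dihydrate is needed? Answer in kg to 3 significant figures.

15.0 kg

Volume: 133 m³ = 133,000 L.
Hardness to add: (184 − 107) = 77 mg/L as CaCO₃ × 133,000 L = 10,240 g as CaCO₃.
Moles of Ca²⁺ (1 mol Ca²⁺ ≡ 1 mol CaCO₃): 10,240 / 100.1 g/mol = 102.3 mol.
Mass of CaCl₂·2H₂O: 102.3 × 147 = 15,040 g.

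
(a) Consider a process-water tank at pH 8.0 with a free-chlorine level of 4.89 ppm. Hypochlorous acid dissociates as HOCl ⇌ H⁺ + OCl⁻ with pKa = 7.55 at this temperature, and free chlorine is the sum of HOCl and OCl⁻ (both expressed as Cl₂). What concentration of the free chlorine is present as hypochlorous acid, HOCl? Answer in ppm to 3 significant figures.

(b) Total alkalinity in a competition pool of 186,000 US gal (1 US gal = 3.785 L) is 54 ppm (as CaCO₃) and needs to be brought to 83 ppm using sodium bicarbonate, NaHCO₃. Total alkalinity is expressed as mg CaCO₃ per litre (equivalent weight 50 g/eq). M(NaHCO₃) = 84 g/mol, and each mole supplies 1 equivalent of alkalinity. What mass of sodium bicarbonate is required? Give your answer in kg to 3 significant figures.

(a) 1.28 ppm; (b) 34.3 kg

(a) [OCl⁻]/[HOCl] = 10^(pH − pKa) = 10^(8.0 − 7.55) = 10^0.45 = 2.818.
(a) Fraction as HOCl = 1 / (1 + 2.818) = 0.2619.
(a) HOCl = 0.2619 × 4.89 ppm = 1.281 ppm.

(b) Volume: 186,000 US gal × 3.785 L/gal = 704,010 L.
(b) Alkalinity to add: (83 − 54) = 29 mg/L as CaCO₃ × 704,010 L = 20,420 g as CaCO₃.
(b) Equivalents: 20,420 g ÷ 50 g/eq = 408.3 eq.
(b) NaHCO₃ supplies 1 eq per mole → 408.3 mol.
(b) Mass: 408.3 mol × 84 g/mol = 34,300 g.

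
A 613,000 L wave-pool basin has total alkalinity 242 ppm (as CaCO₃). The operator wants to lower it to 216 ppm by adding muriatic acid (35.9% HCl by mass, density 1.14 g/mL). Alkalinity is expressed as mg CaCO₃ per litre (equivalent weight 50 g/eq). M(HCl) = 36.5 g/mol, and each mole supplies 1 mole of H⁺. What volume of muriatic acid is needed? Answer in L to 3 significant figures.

28.4 L

Alkalinity to neutralize: (242 − 216) = 26 mg/L as CaCO₃ × 613,000 L = 15,940 g as CaCO₃.
Equivalents of H⁺ required: 15,940 ÷ 50 g/eq = 318.8 eq = 318.8 mol HCl.
Mass of HCl: 318.8 × 36.5 = 11,630 g.
Mass of 35.9% solution: 11,630 / 0.359 = 32,410 g.
Volume: 32,410 g ÷ 1.14 g/mL = 28,430 mL.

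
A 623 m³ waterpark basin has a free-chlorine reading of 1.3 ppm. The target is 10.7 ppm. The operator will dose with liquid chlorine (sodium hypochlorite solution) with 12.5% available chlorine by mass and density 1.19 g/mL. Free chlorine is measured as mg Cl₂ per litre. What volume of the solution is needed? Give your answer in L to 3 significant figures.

39.4 L

Volume: 623 m³ = 623,000 L.
Chlorine deficit: 10.7 − 1.3 = 9.4 ppm = 9.4 mg/L as Cl₂.
Cl₂ equivalent needed: 9.4 mg/L × 623,000 L = 5,856,000 mg = 5856 g.
Product at 12.5% available chlorine: 5856 / 0.125 = 46,850 g.
Volume at density 1.19 g/mL: 46,850 g ÷ 1.19 g/mL = 39,370 mL.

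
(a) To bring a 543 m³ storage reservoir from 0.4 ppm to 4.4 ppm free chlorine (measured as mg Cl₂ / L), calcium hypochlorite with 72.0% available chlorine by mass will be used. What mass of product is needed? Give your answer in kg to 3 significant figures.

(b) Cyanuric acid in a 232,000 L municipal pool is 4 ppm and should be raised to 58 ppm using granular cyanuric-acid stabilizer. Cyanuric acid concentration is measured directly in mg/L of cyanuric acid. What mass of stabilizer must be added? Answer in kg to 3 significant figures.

(a) 3.02 kg; (b) 12.5 kg

(a) Volume: 543 m³ = 543,000 L.
(a) Chlorine deficit: 4.4 − 0.4 = 4 ppm = 4 mg/L as Cl₂.
(a) Cl₂ equivalent needed: 4 mg/L × 543,000 L = 2,172,000 mg = 2172 g.
(a) Product at 72.0% available chlorine: 2172 / 0.72 = 3017 g.

(b) CYA to add: (58 − 4) = 54 mg/L × 232,000 L = 12,530 g cyanuric acid.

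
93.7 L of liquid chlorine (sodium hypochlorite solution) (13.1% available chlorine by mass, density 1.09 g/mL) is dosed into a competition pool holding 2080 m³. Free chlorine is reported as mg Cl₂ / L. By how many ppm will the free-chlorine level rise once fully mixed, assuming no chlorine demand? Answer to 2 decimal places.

Volume: 2080 m³ = 2,080,000 L.
Mass of solution: 93.7 L × 1000 mL/L × 1.09 g/mL = 102,100 g.
Available chlorine delivered: 102,100 g × 0.131 = 13,380 g as Cl₂.
Concentration rise: 13,380 g / 2,080,000 L = 6.432 mg/L = 6.43 ppm.

6.43 ppm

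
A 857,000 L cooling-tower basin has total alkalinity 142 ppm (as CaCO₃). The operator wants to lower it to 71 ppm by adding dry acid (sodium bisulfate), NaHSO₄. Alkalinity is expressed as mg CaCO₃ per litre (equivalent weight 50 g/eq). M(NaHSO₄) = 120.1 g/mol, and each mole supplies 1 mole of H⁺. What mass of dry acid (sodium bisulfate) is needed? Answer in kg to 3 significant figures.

146 kg

Alkalinity to neutralize: (142 − 71) = 71 mg/L as CaCO₃ × 857,000 L = 60,850 g as CaCO₃.
Equivalents of H⁺ required: 60,850 ÷ 50 g/eq = 1217 eq = 1217 mol NaHSO₄.
Mass of NaHSO₄: 1217 × 120.1 = 146,200 g.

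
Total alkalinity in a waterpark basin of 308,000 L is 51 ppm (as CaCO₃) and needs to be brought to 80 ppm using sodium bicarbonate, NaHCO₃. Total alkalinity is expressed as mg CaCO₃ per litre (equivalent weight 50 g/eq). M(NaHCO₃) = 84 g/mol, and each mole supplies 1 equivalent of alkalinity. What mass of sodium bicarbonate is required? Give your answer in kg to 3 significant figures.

Alkalinity to add: (80 − 51) = 29 mg/L as CaCO₃ × 308,000 L = 8932 g as CaCO₃.
Equivalents: 8932 g ÷ 50 g/eq = 178.6 eq.
NaHCO₃ supplies 1 eq per mole → 178.6 mol.
Mass: 178.6 mol × 84 g/mol = 15,010 g.

15.0 kg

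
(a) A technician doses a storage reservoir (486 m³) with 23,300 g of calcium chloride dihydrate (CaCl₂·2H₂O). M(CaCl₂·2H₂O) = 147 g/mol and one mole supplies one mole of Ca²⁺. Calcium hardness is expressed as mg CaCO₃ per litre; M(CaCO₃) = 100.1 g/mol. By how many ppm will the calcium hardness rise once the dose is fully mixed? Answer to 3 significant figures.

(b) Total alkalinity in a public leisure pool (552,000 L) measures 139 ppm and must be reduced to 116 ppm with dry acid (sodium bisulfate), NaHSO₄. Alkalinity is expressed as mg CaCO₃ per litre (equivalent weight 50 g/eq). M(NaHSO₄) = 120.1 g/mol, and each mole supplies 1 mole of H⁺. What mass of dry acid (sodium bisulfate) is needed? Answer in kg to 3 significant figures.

(a) Volume: 486 m³ = 486,000 L.
(a) Moles of Ca²⁺: 23,300 g ÷ 147 g/mol = 158.5 mol.
(a) As CaCO₃: 158.5 mol × 100.1 g/mol = 15,870 g.
(a) Rise: 15,870 g / 486,000 L × 1000 = 32.65 mg/L.

(b) Alkalinity to neutralize: (139 − 116) = 23 mg/L as CaCO₃ × 552,000 L = 12,700 g as CaCO₃.
(b) Equivalents of H⁺ required: 12,700 ÷ 50 g/eq = 253.9 eq = 253.9 mol NaHSO₄.
(b) Mass of NaHSO₄: 253.9 × 120.1 = 30,500 g.

(a) 32.6 ppm; (b) 30.5 kg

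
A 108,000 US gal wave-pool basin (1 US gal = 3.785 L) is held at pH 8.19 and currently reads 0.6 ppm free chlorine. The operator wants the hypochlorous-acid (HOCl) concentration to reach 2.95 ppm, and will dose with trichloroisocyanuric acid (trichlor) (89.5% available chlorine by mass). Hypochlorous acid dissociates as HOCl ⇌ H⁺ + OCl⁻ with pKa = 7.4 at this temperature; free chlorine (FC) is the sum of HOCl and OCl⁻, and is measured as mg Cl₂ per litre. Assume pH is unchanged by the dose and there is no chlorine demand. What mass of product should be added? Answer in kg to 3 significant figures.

9.38 kg

Volume: 108,000 US gal × 3.785 L/gal = 408,780 L.
[OCl⁻]/[HOCl] = 10^(pH − pKa) = 10^(8.19 − 7.4) = 6.166; fraction as HOCl = 1/(1 + 6.166) = 0.1395.
Free chlorine required for 2.95 ppm HOCl: 2.95 / 0.1395 = 21.14 ppm.
FC to add: 21.14 − 0.6 = 20.54 mg/L as Cl₂.
Cl₂ equivalent: 20.54 mg/L × 408,780 L = 8396 g.
Product at 89.5% available Cl: 8396 / 0.895 = 9381 g.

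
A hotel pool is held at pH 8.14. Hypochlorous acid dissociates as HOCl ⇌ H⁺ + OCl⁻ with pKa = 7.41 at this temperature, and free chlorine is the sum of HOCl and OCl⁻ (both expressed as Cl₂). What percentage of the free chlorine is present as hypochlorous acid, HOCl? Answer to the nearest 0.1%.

15.7%

[OCl⁻]/[HOCl] = 10^(pH − pKa) = 10^(8.14 − 7.41) = 10^0.73 = 5.37.
Fraction as HOCl = 1 / (1 + 5.37) = 0.157.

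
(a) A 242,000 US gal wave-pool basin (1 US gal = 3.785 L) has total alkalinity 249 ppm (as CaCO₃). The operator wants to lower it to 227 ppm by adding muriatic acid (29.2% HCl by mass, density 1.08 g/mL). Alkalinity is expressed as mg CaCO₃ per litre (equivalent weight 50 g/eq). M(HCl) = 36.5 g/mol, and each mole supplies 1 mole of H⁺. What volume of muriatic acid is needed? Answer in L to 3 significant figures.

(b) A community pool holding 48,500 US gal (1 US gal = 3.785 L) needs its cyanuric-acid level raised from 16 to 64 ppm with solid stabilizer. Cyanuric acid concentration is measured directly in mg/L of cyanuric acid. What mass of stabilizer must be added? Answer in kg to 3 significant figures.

(a) 46.6 L; (b) 8.81 kg

(a) Volume: 242,000 US gal × 3.785 L/gal = 915,970 L.
(a) Alkalinity to neutralize: (249 − 227) = 22 mg/L as CaCO₃ × 915,970 L = 20,150 g as CaCO₃.
(a) Equivalents of H⁺ required: 20,150 ÷ 50 g/eq = 403 eq = 403 mol HCl.
(a) Mass of HCl: 403 × 36.5 = 14,710 g.
(a) Mass of 29.2% solution: 14,710 / 0.292 = 50,380 g.
(a) Volume: 50,380 g ÷ 1.08 g/mL = 46,650 mL.

(b) Volume: 48,500 US gal × 3.785 L/gal = 183,572 L.
(b) CYA to add: (64 − 16) = 48 mg/L × 183,572 L = 8811 g cyanuric acid.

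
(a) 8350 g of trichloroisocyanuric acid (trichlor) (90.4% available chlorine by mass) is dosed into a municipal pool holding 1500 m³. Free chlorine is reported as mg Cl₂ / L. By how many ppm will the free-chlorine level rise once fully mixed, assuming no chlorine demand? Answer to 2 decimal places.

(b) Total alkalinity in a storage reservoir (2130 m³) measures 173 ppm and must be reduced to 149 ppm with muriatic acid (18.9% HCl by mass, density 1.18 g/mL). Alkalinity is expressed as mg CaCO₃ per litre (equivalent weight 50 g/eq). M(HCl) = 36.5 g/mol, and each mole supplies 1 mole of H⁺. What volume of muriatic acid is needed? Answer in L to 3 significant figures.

(a) 5.03 ppm; (b) 167 L

(a) Volume: 1500 m³ = 1,500,000 L.
(a) Available chlorine delivered: 8350 g × 0.904 = 7548 g as Cl₂.
(a) Concentration rise: 7548 g / 1,500,000 L = 5.032 mg/L = 5.03 ppm.

(b) Volume: 2130 m³ = 2,130,000 L.
(b) Alkalinity to neutralize: (173 − 149) = 24 mg/L as CaCO₃ × 2,130,000 L = 51,120 g as CaCO₃.
(b) Equivalents of H⁺ required: 51,120 ÷ 50 g/eq = 1022 eq = 1022 mol HCl.
(b) Mass of HCl: 1022 × 36.5 = 37,320 g.
(b) Mass of 18.9% solution: 37,320 / 0.189 = 197,400 g.
(b) Volume: 197,400 g ÷ 1.18 g/mL = 167,300 mL.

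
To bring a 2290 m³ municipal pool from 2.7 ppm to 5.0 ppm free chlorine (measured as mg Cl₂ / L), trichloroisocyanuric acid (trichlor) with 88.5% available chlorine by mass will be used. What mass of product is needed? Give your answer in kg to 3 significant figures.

5.95 kg

Volume: 2290 m³ = 2,290,000 L.
Chlorine deficit: 5.0 − 2.7 = 2.3 ppm = 2.3 mg/L as Cl₂.
Cl₂ equivalent needed: 2.3 mg/L × 2,290,000 L = 5,267,000 mg = 5267 g.
Product at 88.5% available chlorine: 5267 / 0.885 = 5951 g.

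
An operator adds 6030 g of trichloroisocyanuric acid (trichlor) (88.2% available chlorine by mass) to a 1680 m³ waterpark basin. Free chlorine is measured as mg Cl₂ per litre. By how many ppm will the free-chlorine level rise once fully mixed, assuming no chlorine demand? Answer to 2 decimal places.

3.17 ppm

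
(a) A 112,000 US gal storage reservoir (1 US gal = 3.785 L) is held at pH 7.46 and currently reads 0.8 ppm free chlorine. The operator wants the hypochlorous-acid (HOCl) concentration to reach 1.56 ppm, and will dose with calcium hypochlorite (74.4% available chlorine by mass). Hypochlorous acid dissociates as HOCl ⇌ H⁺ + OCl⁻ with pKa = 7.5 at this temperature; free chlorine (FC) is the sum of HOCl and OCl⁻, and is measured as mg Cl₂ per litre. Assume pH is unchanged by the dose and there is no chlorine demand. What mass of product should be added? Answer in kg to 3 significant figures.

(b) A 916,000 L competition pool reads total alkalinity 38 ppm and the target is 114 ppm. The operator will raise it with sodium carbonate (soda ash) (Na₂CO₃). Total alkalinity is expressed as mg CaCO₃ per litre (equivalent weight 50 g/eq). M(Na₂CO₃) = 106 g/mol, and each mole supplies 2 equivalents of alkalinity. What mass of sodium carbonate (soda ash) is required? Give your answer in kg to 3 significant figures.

(a) 1.24 kg; (b) 73.8 kg

(a) Volume: 112,000 US gal × 3.785 L/gal = 423,920 L.
(a) [OCl⁻]/[HOCl] = 10^(pH − pKa) = 10^(7.46 − 7.5) = 0.912; fraction as HOCl = 1/(1 + 0.912) = 0.523.
(a) Free chlorine required for 1.56 ppm HOCl: 1.56 / 0.523 = 2.983 ppm.
(a) FC to add: 2.983 − 0.8 = 2.183 mg/L as Cl₂.
(a) Cl₂ equivalent: 2.183 mg/L × 423,920 L = 925.3 g.
(a) Product at 74.4% available Cl: 925.3 / 0.744 = 1244 g.

(b) Alkalinity to add: (114 − 38) = 76 mg/L as CaCO₃ × 916,000 L = 69,620 g as CaCO₃.
(b) Equivalents: 69,620 g ÷ 50 g/eq = 1392 eq.
(b) Each mole of Na₂CO₃ supplies 2 eq, so 1392 / 2 = 696.2 mol.
(b) Mass: 696.2 mol × 106 g/mol = 73,790 g.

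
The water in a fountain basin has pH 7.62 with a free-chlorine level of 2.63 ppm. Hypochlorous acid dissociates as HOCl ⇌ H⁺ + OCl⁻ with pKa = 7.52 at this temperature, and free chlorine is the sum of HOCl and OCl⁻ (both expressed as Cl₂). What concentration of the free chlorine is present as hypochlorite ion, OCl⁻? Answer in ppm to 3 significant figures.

1.47 ppm

[OCl⁻]/[HOCl] = 10^(pH − pKa) = 10^(7.62 − 7.52) = 10^0.10 = 1.259.
Fraction as HOCl = 1 / (1 + 1.259) = 0.4427.
OCl⁻ = (1 − 0.4427) × 2.63 ppm = 1.466 ppm.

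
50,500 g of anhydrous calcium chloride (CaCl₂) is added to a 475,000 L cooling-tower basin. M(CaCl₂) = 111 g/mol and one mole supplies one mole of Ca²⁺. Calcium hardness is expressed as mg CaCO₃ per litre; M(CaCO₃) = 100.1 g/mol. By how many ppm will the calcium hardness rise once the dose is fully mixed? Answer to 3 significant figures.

Moles of Ca²⁺: 50,500 g ÷ 111 g/mol = 455 mol.
As CaCO₃: 455 mol × 100.1 g/mol = 45,540 g.
Rise: 45,540 g / 475,000 L × 1000 = 95.88 mg/L.

95.9 ppm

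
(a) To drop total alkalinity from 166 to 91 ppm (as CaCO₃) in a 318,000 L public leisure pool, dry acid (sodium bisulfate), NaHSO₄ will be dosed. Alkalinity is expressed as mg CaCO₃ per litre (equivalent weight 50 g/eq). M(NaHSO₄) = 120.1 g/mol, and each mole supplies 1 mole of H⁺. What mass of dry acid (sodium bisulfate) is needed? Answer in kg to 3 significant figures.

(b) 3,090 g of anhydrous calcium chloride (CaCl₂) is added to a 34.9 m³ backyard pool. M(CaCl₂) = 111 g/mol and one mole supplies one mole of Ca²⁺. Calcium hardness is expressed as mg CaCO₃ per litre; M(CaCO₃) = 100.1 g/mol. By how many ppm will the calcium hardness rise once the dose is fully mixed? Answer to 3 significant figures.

(a) 57.3 kg; (b) 79.8 ppm

(a) Alkalinity to neutralize: (166 − 91) = 75 mg/L as CaCO₃ × 318,000 L = 23,850 g as CaCO₃.
(a) Equivalents of H⁺ required: 23,850 ÷ 50 g/eq = 477 eq = 477 mol NaHSO₄.
(a) Mass of NaHSO₄: 477 × 120.1 = 57,290 g.

(b) Volume: 34.9 m³ = 34,900 L.
(b) Moles of Ca²⁺: 3,090 g ÷ 111 g/mol = 27.84 mol.
(b) As CaCO₃: 27.84 mol × 100.1 g/mol = 2787 g.
(b) Rise: 2787 g / 34,900 L × 1000 = 79.84 mg/L.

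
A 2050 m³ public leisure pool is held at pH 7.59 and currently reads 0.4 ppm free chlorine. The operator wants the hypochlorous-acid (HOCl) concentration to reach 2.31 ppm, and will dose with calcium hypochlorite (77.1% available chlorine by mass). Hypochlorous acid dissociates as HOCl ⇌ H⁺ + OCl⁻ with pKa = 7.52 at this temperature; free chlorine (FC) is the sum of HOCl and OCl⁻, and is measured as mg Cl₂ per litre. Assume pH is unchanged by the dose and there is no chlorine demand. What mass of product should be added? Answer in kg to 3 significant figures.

12.3 kg

Volume: 2050 m³ = 2,050,000 L.
[OCl⁻]/[HOCl] = 10^(pH − pKa) = 10^(7.59 − 7.52) = 1.175; fraction as HOCl = 1/(1 + 1.175) = 0.4598.
Free chlorine required for 2.31 ppm HOCl: 2.31 / 0.4598 = 5.024 ppm.
FC to add: 5.024 − 0.4 = 4.624 mg/L as Cl₂.
Cl₂ equivalent: 4.624 mg/L × 2,050,000 L = 9479 g.
Product at 77.1% available Cl: 9479 / 0.771 = 12,290 g.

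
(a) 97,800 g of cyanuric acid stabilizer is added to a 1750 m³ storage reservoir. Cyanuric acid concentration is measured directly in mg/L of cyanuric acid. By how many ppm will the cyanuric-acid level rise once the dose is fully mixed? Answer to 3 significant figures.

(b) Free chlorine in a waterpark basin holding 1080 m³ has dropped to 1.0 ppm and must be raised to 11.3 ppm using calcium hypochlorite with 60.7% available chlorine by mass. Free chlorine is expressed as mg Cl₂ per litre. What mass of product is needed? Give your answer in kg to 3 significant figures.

(a) 55.9 ppm; (b) 18.3 kg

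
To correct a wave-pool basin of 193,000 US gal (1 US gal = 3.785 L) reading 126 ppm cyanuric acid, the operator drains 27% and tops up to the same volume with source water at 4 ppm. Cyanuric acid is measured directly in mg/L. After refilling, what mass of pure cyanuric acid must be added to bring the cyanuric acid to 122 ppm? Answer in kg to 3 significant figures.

Volume: 193,000 US gal × 3.785 L/gal = 730,505 L.
After draining 27% and refilling: 126 × 0.73 + 4 × 0.27 = 93.06 ppm.
Deficit to target: 122 − 93.06 = 28.94 mg/L.
Mass: 28.94 mg/L × 730,505 L = 21,140 g cyanuric acid.

21.1 kg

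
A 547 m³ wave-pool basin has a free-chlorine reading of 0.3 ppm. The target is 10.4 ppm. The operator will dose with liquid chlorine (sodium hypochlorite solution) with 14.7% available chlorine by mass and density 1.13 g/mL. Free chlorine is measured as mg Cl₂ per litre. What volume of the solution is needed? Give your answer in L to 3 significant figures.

Volume: 547 m³ = 547,000 L.
Chlorine deficit: 10.4 − 0.3 = 10.1 ppm = 10.1 mg/L as Cl₂.
Cl₂ equivalent needed: 10.1 mg/L × 547,000 L = 5,525,000 mg = 5525 g.
Product at 14.7% available chlorine: 5525 / 0.147 = 37,580 g.
Volume at density 1.13 g/mL: 37,580 g ÷ 1.13 g/mL = 33,260 mL.

33.3 L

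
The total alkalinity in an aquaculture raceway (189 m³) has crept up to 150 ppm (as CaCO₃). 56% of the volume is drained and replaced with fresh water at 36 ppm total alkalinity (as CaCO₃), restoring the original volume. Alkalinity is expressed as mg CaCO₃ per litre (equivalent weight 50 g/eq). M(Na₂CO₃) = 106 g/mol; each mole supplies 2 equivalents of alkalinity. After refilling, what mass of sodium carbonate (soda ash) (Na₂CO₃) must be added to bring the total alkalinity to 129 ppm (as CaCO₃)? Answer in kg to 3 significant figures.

Volume: 189 m³ = 189,000 L.
After draining 56% and refilling: 150 × 0.44 + 36 × 0.56 = 86.16 ppm.
Deficit to target: 129 − 86.16 = 42.84 mg/L.
As CaCO₃: 42.84 mg/L × 189,000 L = 8097 g; ÷ 50 g/eq ÷ 2 = 80.97 mol Na₂CO₃.
Mass: 80.97 × 106 = 8583 g.

8.58 kg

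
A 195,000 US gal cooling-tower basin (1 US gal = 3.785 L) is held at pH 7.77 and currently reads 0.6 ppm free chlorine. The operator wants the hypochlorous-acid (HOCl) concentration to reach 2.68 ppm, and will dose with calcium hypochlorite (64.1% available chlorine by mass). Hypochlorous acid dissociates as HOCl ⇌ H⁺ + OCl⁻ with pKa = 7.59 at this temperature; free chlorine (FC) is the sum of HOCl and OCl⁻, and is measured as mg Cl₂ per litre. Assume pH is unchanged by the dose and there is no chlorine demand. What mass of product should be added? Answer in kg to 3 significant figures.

7.07 kg

Volume: 195,000 US gal × 3.785 L/gal = 738,075 L.
[OCl⁻]/[HOCl] = 10^(pH − pKa) = 10^(7.77 − 7.59) = 1.514; fraction as HOCl = 1/(1 + 1.514) = 0.3978.
Free chlorine required for 2.68 ppm HOCl: 2.68 / 0.3978 = 6.736 ppm.
FC to add: 6.736 − 0.6 = 6.136 mg/L as Cl₂.
Cl₂ equivalent: 6.136 mg/L × 738,075 L = 4529 g.
Product at 64.1% available Cl: 4529 / 0.641 = 7066 g.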